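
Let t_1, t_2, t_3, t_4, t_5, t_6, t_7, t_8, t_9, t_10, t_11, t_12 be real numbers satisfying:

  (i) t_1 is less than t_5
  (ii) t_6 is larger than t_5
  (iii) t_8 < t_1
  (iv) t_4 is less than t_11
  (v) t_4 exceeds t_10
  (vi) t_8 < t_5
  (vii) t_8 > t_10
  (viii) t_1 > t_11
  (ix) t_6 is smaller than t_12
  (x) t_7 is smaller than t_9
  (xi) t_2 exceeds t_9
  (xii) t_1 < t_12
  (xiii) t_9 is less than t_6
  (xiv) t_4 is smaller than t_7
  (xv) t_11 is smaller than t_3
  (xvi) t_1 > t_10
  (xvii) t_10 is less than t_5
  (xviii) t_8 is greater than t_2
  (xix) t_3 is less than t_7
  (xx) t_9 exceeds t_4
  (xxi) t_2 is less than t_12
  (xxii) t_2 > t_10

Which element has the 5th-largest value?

t_8

Chaining the given pairs: t_10 < t_4 < t_11 < t_3 < t_7 < t_9 < t_2 < t_8 < t_1 < t_5 < t_6 < t_12.
The 5th largest is t_8.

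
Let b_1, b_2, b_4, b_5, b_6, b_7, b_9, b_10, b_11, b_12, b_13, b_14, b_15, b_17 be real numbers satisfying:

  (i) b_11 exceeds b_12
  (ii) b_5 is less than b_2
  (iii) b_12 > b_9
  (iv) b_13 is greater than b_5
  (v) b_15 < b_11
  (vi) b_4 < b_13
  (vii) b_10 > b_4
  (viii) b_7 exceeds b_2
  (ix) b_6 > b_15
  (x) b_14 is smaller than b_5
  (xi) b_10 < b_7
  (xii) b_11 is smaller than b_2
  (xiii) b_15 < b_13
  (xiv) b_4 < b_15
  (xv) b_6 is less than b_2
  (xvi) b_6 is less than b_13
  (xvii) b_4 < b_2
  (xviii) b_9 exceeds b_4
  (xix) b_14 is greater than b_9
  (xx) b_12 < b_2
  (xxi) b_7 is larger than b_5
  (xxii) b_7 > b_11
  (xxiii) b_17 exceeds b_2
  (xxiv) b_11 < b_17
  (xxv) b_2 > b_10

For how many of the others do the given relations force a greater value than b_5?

4

From b_5 the given relations immediately reach b_13, b_2, b_7.
From those, b_17 — 4 in total.
No other element is forced above b_5 by the given relations, so the count is 4.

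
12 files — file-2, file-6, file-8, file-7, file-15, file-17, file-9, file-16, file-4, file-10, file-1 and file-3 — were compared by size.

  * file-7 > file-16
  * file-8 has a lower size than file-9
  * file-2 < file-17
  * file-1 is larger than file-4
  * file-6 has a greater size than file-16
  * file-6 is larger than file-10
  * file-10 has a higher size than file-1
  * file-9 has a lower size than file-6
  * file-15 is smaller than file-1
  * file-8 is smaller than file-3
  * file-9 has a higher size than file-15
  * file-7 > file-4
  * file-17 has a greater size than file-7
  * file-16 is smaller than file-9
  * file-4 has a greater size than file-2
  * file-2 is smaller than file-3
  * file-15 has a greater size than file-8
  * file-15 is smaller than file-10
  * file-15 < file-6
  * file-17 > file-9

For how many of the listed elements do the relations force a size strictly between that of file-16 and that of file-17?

The relations place file-16 below file-17. An element lies strictly between them when it is forced above file-16 and also forced below file-17.
Above file-16: {file-7, file-9, file-6}. Below file-17: {file-8, file-15, file-2, file-4, file-7, file-9}.
Intersection: {file-7, file-9} — 2.

2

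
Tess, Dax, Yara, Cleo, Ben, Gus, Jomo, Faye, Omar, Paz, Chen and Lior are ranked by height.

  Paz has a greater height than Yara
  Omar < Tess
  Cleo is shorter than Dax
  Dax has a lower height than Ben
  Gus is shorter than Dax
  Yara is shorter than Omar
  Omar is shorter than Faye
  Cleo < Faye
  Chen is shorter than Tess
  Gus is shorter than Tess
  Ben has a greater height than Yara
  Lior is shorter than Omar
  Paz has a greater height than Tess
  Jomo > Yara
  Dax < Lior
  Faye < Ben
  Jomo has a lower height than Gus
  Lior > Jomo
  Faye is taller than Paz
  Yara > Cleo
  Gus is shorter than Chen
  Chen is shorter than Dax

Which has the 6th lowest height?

Dax

The consecutive relations fix a unique order: Cleo < Yara < Jomo < Gus < Chen < Dax < Lior < Omar < Tess < Paz < Faye < Ben.
Counting 6 from the smallest end gives Dax.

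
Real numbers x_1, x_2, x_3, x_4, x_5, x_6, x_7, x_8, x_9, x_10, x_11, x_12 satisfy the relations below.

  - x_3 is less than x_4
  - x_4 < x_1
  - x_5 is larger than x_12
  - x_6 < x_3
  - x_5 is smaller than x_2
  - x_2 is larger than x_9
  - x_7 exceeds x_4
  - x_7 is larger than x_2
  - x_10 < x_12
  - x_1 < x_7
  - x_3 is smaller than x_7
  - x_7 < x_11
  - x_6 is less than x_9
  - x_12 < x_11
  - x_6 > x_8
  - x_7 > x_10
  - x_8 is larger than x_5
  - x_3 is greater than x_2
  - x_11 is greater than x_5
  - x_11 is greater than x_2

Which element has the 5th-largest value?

Piecing the relations together gives one ordering: x_10 < x_12 < x_5 < x_8 < x_6 < x_9 < x_2 < x_3 < x_4 < x_1 < x_7 < x_11.
The 5th largest is x_3.

x_3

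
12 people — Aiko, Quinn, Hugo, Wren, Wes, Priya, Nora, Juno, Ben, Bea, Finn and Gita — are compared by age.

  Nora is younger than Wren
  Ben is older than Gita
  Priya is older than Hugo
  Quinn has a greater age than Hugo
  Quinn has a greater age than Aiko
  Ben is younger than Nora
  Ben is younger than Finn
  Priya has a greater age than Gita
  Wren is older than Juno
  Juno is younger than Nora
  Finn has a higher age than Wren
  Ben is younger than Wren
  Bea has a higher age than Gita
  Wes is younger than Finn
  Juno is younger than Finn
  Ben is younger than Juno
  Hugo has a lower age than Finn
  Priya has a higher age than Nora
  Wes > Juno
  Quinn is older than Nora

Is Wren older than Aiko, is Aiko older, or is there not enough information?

undetermined

Following every chain through Aiko: above Aiko we get Quinn.
Wren is not reached, and no chain runs the other way from Wren to Aiko.
So the given relations leave the order of Aiko and Wren undetermined.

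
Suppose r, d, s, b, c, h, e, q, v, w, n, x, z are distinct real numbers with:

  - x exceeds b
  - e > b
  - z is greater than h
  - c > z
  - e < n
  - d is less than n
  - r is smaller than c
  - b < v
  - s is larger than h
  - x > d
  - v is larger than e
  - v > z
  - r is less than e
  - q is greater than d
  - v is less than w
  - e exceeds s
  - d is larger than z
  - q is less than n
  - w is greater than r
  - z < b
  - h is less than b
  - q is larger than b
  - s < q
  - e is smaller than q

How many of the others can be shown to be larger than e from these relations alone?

4

From e the given relations immediately reach v, q, n.
From those, w — 4 in total.
No other element is forced above e by the given relations, so the count is 4.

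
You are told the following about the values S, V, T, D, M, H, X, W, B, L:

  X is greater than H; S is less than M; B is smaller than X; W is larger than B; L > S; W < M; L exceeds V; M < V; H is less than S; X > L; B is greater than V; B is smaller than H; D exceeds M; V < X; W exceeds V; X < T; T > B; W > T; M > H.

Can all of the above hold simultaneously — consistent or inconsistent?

inconsistent

Chaining the given relations yields V < B < H < S < L < X < T < W < M, so V < M. But one relation states M < V. These cannot both hold.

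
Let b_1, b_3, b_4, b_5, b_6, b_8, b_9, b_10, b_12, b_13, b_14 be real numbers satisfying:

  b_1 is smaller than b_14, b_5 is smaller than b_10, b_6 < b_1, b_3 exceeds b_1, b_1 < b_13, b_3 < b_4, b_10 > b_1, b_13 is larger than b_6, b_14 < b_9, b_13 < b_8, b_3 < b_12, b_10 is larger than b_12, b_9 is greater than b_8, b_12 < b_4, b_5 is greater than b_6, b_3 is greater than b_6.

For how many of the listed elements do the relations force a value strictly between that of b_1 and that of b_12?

The relations place b_1 below b_12. An element lies strictly between them when it is forced above b_1 and also forced below b_12.
Above b_1: {b_3, b_13, b_4, b_10, b_8, b_14, b_9}. Below b_12: {b_6, b_3}.
Intersection: {b_3} — 1.

1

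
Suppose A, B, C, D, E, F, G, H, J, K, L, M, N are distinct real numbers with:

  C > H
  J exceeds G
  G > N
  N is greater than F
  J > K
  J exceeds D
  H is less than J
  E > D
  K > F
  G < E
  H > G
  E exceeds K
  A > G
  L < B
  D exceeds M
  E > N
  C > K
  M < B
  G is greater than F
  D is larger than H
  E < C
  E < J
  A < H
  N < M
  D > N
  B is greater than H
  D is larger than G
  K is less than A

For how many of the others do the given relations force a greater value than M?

5

The elements the relations force above M are D, E, C, B, J — no chain reaches any other.
That is 5.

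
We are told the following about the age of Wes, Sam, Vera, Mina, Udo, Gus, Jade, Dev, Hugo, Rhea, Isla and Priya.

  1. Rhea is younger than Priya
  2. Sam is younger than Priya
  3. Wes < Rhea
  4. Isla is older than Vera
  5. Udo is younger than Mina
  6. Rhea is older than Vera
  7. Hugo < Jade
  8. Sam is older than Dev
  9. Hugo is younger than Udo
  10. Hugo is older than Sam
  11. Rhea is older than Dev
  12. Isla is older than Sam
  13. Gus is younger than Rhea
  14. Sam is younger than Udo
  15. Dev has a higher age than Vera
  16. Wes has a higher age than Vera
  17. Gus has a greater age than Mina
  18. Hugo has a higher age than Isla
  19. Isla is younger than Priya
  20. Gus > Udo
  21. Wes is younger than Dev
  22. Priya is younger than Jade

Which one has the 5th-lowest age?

Isla

Piecing the relations together gives one ordering: Vera < Wes < Dev < Sam < Isla < Hugo < Udo < Mina < Gus < Rhea < Priya < Jade.
The 5th smallest is Isla.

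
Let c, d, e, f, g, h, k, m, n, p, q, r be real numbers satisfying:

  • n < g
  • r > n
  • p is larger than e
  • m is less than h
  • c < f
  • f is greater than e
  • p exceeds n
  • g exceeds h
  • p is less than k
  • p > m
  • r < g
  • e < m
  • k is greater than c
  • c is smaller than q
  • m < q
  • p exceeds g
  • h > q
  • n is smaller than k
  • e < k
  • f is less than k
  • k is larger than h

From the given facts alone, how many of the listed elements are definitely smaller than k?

From k the given relations immediately reach e, n, c, h, p, f.
From those, m, q, g — 9 in total.
From those, r — 10 in total.
No other element is forced below k by the given relations, so the count is 10.

10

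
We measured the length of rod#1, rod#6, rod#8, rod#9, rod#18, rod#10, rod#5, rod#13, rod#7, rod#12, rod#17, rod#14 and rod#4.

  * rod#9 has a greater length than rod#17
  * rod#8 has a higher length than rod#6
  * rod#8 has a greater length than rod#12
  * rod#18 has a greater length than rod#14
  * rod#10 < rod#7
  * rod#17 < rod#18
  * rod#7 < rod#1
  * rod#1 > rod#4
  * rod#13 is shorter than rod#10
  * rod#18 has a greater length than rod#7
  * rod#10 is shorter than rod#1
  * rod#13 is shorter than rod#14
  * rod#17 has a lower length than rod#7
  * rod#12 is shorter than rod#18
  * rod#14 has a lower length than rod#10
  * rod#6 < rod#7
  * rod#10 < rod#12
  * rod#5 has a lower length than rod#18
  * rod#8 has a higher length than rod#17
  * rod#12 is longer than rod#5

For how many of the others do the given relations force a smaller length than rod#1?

Directly below rod#1: rod#10, rod#7, rod#4.
One step further: rod#13, rod#14, rod#6, rod#17 (7 so far).
No other element is forced below rod#1 by the given relations, so the count is 7.

7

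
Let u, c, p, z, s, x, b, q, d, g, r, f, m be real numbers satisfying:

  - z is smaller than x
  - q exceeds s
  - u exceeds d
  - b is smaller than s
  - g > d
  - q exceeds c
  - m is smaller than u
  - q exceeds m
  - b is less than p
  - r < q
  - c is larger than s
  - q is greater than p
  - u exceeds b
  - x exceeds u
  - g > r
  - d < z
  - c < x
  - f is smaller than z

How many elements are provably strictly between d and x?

2

The relations place d below x. An element lies strictly between them when it is forced above d and also forced below x.
Above d: {g, z, u}. Below x: {b, s, f, m, z, c, u}.
Intersection: {z, u} — 2.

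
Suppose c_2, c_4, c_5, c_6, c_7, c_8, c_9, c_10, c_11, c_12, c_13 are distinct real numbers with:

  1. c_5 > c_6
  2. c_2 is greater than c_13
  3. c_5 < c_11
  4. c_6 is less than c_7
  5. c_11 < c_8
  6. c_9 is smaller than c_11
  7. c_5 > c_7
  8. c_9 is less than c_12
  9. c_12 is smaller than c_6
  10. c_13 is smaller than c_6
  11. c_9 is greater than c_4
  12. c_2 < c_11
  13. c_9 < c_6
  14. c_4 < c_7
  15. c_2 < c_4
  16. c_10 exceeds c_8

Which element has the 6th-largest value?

Chaining the given pairs: c_13 < c_2 < c_4 < c_9 < c_12 < c_6 < c_7 < c_5 < c_11 < c_8 < c_10.
Counting 6 from the largest end gives c_6.

c_6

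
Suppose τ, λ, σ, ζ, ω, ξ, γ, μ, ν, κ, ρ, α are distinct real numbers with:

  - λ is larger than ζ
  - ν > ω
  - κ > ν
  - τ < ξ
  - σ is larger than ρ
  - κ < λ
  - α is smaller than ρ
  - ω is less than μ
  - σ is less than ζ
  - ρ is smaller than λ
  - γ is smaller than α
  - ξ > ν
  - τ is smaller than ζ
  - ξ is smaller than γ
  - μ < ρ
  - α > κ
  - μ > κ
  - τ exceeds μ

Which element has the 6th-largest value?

γ

Chaining the given pairs: ω < ν < κ < μ < τ < ξ < γ < α < ρ < σ < ζ < λ.
The 6th largest is γ.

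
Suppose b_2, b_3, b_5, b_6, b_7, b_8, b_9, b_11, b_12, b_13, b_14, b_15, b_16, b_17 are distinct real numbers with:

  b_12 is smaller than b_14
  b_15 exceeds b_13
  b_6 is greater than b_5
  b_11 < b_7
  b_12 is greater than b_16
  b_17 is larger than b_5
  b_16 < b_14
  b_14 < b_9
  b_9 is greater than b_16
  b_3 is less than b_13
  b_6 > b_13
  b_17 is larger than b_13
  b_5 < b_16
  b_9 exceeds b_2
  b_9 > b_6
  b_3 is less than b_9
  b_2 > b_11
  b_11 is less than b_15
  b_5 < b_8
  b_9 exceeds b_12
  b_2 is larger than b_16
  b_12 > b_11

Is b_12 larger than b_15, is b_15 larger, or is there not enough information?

undetermined

Following every chain through b_15: below b_15 we get b_11, b_3, b_13.
b_12 is not reached, and no chain runs the other way from b_12 to b_15.
So the given relations leave the order of b_15 and b_12 undetermined.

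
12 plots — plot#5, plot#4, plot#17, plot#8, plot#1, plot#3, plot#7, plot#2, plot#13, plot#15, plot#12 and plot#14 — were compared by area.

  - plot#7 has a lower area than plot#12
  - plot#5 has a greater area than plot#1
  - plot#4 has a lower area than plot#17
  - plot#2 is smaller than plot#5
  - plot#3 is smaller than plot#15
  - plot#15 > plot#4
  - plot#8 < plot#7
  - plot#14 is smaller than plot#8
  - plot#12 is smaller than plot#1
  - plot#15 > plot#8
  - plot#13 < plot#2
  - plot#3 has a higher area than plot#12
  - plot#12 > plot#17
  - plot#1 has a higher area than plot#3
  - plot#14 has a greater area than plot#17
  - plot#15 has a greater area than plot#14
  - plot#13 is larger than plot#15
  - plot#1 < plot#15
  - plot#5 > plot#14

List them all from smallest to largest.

Nothing is placed below plot#4, so it is least; from there plot#4 < plot#17; plot#17 < plot#14; plot#14 < plot#8; plot#8 < plot#7; plot#7 < plot#12; plot#12 < plot#3; plot#3 < plot#1; plot#1 < plot#15; plot#15 < plot#13; plot#13 < plot#2; plot#2 < plot#5, each given directly.

plot#4 < plot#17 < plot#14 < plot#8 < plot#7 < plot#12 < plot#3 < plot#1 < plot#15 < plot#13 < plot#2 < plot#5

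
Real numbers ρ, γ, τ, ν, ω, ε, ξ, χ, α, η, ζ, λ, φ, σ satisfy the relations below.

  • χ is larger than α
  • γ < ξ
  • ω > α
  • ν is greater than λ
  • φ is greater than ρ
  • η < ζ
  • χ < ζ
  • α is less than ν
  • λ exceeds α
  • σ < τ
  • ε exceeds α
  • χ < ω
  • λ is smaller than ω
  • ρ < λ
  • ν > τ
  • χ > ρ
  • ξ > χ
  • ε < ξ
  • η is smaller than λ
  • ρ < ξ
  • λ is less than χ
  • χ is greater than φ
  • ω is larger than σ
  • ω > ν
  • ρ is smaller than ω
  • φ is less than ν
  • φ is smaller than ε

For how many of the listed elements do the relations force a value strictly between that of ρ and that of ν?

2

Chaining upward from ρ reaches: λ, φ, χ, ε, ω, ζ, ξ.
Chaining downward from ν reaches: σ, α, η, λ, φ, τ.
Strictly between ρ and ν are those in both lists: λ, φ — 2 elements.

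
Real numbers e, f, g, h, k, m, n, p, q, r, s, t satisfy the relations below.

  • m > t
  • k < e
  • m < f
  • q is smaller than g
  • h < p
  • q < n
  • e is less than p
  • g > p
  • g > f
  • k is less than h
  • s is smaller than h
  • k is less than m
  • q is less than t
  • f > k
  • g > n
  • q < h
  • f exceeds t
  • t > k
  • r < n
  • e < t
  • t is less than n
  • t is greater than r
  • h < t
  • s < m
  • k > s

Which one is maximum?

g

Chaining downward from g: directly below it, q, p, n, f; then k, r, e, h, t, m; then s.
That covers every other element, and nothing is given above g, so g is the maximum.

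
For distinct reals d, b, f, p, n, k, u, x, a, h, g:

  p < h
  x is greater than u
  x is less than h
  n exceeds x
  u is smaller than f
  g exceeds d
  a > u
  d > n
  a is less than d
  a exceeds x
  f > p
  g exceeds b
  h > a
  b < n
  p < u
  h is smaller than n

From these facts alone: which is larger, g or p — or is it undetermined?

g

The relevant relations are p < u; u < x; x < a; a < h; h < n; n < d; d < g.
Together: p < u < x < a < h < n < d < g.
So g is larger.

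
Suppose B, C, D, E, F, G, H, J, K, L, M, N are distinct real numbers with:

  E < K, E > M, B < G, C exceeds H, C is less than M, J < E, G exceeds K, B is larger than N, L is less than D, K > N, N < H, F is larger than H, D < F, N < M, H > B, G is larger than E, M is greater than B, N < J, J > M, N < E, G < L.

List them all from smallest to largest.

N < B < H < C < M < J < E < K < G < L < D < F

The consecutive links are each given: N < B; B < H; H < C; C < M; M < J; J < E; E < K; K < G; G < L; L < D; D < F.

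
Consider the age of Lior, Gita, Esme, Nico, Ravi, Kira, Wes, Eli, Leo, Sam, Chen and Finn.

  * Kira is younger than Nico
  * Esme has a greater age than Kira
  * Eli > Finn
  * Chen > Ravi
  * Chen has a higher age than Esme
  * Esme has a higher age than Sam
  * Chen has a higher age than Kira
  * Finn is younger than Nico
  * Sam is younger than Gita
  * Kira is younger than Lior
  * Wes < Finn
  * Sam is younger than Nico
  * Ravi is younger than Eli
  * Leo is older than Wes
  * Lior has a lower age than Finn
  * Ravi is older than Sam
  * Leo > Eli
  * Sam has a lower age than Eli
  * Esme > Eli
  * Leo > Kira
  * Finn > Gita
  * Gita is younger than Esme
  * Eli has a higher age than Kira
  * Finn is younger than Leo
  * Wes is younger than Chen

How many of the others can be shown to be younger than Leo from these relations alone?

Directly below Leo: Kira, Wes, Finn, Eli.
One step further: Sam, Ravi, Lior, Gita (8 so far).
Nothing else is reachable below Leo; 8 in all.

8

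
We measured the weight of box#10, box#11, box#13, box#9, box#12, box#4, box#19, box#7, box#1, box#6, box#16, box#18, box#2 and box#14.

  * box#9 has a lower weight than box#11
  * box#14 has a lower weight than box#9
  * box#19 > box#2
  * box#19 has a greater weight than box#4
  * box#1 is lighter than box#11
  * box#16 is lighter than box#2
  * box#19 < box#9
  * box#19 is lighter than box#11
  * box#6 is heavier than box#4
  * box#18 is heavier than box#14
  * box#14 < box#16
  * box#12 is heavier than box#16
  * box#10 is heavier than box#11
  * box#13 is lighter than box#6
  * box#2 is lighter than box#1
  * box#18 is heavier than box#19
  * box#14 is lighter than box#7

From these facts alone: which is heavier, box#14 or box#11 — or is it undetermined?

The relevant relations are box#14 < box#16; box#16 < box#2; box#2 < box#19; box#19 < box#9; box#9 < box#11.
Chaining these gives box#14 < box#16 < box#2 < box#19 < box#9 < box#11.
So box#11 is heavier.

box#11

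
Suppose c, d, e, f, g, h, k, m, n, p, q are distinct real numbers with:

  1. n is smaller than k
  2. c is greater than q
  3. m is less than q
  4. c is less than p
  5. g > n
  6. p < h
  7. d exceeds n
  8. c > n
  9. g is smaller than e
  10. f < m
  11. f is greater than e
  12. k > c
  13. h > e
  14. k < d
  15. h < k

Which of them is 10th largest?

Chaining the given pairs: n < g < e < f < m < q < c < p < h < k < d.
Counting 10 from the largest end gives g.

g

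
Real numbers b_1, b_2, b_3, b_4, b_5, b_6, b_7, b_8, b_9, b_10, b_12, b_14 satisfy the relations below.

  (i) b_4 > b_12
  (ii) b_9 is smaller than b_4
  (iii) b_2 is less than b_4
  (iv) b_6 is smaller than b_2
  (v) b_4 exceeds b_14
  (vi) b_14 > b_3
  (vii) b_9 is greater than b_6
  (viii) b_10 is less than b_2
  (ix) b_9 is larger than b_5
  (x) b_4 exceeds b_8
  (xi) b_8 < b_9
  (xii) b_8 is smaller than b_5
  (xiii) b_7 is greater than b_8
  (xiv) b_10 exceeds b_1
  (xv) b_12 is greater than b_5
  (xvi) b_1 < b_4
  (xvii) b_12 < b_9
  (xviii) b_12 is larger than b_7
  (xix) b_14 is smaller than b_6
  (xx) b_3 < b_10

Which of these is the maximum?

b_4

Chaining downward from b_4: directly below it, b_1, b_14, b_8, b_12, b_9, b_2; then b_3, b_6, b_5, b_7, b_10.
That covers every other element, and nothing is given above b_4, so b_4 is the maximum.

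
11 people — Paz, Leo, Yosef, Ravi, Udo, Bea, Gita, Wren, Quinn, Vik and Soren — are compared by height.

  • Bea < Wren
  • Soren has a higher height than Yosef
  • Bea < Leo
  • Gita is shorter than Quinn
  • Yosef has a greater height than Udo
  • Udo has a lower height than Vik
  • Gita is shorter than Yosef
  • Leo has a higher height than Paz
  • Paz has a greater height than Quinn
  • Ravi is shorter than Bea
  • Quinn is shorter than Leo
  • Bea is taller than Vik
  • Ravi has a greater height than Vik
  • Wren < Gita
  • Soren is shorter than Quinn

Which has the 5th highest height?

Yosef

Chaining the given pairs: Udo < Vik < Ravi < Bea < Wren < Gita < Yosef < Soren < Quinn < Paz < Leo.
Counting 5 from the largest end gives Yosef.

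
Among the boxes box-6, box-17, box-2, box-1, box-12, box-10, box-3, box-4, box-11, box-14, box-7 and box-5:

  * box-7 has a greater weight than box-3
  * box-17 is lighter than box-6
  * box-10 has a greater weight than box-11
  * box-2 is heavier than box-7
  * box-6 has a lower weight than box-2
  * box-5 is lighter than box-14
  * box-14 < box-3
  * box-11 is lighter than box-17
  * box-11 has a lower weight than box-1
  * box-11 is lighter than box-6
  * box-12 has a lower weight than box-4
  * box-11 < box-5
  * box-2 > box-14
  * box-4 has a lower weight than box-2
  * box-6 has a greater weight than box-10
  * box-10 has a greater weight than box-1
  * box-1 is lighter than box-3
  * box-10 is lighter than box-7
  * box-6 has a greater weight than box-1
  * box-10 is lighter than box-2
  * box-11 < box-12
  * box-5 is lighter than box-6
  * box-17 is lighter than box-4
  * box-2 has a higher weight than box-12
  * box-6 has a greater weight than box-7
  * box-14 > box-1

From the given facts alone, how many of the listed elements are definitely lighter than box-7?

From box-7 the given relations immediately reach box-10, box-3.
From those, box-11, box-1, box-14 — 5 in total.
From those, box-5 — 6 in total.
Nothing else is reachable below box-7; 6 in all.

6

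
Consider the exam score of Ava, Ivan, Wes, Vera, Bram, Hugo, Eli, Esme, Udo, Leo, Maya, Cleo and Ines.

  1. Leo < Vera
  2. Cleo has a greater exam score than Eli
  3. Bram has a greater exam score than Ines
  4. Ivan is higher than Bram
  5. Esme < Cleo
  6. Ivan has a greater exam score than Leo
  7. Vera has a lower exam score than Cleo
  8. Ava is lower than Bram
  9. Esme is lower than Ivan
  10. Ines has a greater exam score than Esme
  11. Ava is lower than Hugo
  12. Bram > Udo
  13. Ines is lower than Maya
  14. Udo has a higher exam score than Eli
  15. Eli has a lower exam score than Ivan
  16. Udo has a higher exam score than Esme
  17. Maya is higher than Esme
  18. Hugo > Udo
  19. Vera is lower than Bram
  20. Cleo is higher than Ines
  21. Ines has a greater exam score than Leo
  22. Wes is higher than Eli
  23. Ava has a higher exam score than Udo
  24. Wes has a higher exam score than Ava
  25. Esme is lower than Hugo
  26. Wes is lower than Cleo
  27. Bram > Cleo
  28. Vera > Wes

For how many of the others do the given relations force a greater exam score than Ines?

4

The elements the relations force above Ines are Maya, Cleo, Bram, Ivan — no chain reaches any other.
That is 4.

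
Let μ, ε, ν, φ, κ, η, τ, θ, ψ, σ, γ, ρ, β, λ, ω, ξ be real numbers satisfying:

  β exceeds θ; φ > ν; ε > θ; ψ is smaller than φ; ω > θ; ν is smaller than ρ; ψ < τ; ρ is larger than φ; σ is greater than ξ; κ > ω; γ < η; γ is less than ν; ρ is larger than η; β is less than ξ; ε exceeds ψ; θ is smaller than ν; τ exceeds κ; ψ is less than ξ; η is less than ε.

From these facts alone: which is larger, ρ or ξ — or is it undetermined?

Following every chain through ξ: above ξ we get σ; below ξ we get θ, ψ, β.
ρ is not reached, and no chain runs the other way from ρ to ξ.
So the given relations leave the order of ξ and ρ undetermined.

undetermined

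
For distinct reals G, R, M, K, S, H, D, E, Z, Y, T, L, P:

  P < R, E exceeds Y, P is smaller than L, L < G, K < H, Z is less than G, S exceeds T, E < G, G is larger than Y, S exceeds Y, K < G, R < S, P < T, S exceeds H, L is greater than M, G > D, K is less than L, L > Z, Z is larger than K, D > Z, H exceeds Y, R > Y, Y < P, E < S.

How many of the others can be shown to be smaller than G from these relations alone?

Directly below G: K, Y, Z, D, E, L.
One step further: P, M (8 so far).
Nothing else is reachable below G; 8 in all.

8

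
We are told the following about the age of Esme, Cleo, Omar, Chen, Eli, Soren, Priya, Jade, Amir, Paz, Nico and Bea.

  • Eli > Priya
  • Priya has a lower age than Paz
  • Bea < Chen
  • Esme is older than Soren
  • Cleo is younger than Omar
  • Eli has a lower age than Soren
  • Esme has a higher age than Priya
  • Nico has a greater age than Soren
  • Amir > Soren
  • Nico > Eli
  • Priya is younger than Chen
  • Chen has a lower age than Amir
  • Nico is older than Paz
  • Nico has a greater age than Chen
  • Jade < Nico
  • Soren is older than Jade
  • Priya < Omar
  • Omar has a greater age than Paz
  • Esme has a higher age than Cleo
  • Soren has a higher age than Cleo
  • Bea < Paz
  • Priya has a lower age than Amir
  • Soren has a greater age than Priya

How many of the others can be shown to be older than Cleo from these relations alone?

From Cleo the given relations immediately reach Soren, Omar, Esme.
From those, Nico, Amir — 5 in total.
No other element is forced above Cleo by the given relations, so the count is 5.

5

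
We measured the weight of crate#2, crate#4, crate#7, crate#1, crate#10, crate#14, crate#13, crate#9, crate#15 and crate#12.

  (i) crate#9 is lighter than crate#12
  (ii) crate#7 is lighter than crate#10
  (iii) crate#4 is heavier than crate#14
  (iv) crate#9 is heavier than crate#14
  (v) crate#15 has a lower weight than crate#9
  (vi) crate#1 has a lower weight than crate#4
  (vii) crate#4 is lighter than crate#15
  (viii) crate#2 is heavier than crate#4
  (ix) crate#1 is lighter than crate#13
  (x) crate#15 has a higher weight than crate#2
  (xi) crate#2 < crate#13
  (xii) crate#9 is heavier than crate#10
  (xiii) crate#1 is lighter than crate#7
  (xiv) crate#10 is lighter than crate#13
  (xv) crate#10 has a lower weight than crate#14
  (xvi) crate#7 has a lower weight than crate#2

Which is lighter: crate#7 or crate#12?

Chaining the given relations: crate#7 < crate#10 < crate#14 < crate#4 < crate#2 < crate#15 < crate#9 < crate#12.
So crate#7 < crate#12; crate#7 is the lighter of the two.

crate#7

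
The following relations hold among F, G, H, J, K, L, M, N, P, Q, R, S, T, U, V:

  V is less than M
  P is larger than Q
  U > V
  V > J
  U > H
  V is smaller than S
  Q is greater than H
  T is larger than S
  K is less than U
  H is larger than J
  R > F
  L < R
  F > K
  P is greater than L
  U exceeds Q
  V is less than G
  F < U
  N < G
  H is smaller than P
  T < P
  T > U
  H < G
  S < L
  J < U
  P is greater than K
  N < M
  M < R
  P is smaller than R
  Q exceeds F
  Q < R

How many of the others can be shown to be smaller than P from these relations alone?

10

The elements the relations force below P are J, K, V, S, H, F, Q, L, U, T — no chain reaches any other.
That is 10.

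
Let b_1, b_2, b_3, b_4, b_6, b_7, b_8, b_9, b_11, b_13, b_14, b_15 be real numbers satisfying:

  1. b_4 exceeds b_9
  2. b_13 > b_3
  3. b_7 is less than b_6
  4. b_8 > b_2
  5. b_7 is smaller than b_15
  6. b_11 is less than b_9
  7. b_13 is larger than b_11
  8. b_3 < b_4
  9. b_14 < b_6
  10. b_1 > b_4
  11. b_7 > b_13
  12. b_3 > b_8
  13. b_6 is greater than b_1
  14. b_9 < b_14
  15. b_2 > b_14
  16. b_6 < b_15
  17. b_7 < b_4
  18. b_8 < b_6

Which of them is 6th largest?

b_13

Chaining the given pairs: b_11 < b_9 < b_14 < b_2 < b_8 < b_3 < b_13 < b_7 < b_4 < b_1 < b_6 < b_15.
Counting 6 from the largest end gives b_13.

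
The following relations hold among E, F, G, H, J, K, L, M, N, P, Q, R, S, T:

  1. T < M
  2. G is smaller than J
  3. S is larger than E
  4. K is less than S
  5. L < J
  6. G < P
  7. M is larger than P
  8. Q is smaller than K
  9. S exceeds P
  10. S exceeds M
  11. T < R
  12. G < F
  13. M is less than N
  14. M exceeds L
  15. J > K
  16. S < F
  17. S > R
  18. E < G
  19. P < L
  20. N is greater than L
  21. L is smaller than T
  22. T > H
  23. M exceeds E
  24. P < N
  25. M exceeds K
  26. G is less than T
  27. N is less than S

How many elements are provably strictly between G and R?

3

The relations place G below R. An element lies strictly between them when it is forced above G and also forced below R.
Above G: {P, L, T, M, J, N, S, F}. Below R: {E, P, H, L, T}.
Intersection: {P, L, T} — 3.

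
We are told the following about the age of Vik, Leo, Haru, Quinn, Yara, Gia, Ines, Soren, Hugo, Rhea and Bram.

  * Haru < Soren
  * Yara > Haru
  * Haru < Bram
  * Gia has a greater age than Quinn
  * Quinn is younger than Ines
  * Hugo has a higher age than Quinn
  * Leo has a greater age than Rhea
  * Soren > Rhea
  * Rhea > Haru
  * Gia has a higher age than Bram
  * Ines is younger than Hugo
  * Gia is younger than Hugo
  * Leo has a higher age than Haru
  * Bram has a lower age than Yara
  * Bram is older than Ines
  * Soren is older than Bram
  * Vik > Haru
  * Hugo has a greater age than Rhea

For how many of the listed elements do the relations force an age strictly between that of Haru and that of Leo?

1

Chaining upward from Haru reaches: Bram, Gia, Rhea, Soren, Hugo, Vik, Yara.
Chaining downward from Leo reaches: Rhea.
Strictly between Haru and Leo are those in both lists: Rhea — 1 element.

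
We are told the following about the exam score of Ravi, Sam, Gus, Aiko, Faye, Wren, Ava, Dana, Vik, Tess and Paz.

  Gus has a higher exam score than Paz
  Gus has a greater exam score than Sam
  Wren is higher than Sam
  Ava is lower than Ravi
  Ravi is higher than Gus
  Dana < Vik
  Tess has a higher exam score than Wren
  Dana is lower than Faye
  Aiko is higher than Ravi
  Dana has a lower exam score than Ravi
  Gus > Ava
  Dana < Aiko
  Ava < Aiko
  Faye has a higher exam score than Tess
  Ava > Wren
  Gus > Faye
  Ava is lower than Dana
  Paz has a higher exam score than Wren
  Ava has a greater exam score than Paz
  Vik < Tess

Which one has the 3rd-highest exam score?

Gus

Piecing the relations together gives one ordering: Sam < Wren < Paz < Ava < Dana < Vik < Tess < Faye < Gus < Ravi < Aiko.
Counting 3 from the largest end gives Gus.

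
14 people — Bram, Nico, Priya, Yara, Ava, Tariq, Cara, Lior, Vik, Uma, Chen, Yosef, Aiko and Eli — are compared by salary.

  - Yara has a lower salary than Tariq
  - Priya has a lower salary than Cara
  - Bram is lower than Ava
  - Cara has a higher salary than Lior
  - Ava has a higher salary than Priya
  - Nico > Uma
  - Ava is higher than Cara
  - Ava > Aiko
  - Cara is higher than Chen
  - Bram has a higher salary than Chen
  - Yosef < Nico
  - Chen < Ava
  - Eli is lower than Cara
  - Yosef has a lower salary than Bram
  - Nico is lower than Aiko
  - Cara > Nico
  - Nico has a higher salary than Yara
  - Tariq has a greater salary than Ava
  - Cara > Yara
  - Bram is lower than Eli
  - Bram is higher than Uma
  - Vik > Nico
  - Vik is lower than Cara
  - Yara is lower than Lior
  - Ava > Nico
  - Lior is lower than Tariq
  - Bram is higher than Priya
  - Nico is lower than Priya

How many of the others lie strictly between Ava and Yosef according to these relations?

7

Chaining upward from Yosef reaches: Nico, Vik, Priya, Bram, Eli, Cara, Aiko, Tariq.
Chaining downward from Ava reaches: Uma, Chen, Yara, Nico, Vik, Priya, Lior, Bram, Eli, Cara, Aiko.
Strictly between Yosef and Ava are those in both lists: Nico, Vik, Priya, Bram, Eli, Cara, Aiko — 7 elements.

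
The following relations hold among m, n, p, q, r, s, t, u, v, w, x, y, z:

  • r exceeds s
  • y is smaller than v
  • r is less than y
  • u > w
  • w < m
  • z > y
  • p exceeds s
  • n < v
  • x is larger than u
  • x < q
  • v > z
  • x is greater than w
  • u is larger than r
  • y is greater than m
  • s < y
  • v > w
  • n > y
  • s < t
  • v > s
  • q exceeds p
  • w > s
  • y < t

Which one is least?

s

r is not least since s < r; p is not least since s < p; w is not least since s < w; u is not least since w < u; m is not least since w < m; y is not least since r < y; z is not least since y < z; x is not least since u < x; n is not least since y < n; t is not least since s < t; q is not least since p < q; v is not least since y < v.
Only s has nothing below it, so s is the least.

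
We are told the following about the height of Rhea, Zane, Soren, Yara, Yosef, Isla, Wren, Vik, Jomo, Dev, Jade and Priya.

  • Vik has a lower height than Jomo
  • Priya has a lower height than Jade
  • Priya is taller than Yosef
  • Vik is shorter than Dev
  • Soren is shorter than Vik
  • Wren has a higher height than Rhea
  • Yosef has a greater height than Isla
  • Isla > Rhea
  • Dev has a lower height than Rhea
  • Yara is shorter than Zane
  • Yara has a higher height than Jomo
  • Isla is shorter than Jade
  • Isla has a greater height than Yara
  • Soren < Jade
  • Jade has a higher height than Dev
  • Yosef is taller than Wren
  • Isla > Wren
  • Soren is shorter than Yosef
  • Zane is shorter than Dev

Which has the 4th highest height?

The consecutive relations fix a unique order: Soren < Vik < Jomo < Yara < Zane < Dev < Rhea < Wren < Isla < Yosef < Priya < Jade.
Counting 4 from the largest end gives Isla.

Isla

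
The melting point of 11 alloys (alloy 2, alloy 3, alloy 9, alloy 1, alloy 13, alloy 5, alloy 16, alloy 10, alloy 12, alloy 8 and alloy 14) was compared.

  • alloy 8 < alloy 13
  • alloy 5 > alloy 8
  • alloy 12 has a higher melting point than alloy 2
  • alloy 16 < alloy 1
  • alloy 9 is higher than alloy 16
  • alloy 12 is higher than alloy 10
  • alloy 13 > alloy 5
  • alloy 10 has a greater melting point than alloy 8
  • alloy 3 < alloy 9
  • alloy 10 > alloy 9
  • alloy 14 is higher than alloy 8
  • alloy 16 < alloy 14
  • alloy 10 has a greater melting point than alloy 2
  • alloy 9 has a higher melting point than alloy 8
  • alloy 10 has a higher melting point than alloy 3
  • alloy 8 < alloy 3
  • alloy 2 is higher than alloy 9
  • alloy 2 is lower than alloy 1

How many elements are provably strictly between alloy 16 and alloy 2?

1

The relations place alloy 16 below alloy 2. An element lies strictly between them when it is forced above alloy 16 and also forced below alloy 2.
Above alloy 16: {alloy 9, alloy 10, alloy 12, alloy 1, alloy 14}. Below alloy 2: {alloy 8, alloy 3, alloy 9}.
Intersection: {alloy 9} — 1.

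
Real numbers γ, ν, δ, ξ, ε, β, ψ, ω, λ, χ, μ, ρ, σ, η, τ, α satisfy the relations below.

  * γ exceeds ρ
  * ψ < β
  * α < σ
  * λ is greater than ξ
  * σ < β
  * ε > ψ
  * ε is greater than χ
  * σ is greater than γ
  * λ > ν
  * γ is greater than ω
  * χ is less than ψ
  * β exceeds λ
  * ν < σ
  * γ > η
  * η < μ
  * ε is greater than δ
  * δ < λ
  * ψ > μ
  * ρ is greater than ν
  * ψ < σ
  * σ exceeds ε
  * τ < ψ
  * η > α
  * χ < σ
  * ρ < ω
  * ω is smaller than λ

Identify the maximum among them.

β

δ is not greatest since δ < ε; ξ is not greatest since ξ < λ; α is not greatest since α < σ; ν is not greatest since ν < λ; χ is not greatest since χ < ψ; τ is not greatest since τ < ψ; η is not greatest since η < γ; μ is not greatest since μ < ψ; ρ is not greatest since ρ < γ; ψ is not greatest since ψ < σ; ω is not greatest since ω < λ; γ is not greatest since γ < σ; λ is not greatest since λ < β; ε is not greatest since ε < σ; σ is not greatest since σ < β.
Only β has nothing above it, so β is the maximum.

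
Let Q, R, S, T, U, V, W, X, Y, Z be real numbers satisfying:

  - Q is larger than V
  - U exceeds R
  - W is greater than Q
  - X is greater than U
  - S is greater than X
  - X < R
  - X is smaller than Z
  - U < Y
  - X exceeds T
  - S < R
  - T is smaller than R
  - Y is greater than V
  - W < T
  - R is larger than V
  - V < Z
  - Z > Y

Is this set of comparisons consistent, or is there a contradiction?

inconsistent

We have U < X stated directly, yet also X < S < R < U by chaining the others — so X < U. Contradiction.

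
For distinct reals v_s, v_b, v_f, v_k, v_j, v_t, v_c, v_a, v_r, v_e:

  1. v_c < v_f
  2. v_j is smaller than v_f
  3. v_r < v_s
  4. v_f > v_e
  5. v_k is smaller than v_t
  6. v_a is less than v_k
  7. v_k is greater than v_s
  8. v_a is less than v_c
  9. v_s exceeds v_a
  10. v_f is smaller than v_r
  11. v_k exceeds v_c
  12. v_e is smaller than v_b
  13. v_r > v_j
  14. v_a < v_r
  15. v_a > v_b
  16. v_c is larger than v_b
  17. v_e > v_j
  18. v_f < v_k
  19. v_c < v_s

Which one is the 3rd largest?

v_s

The consecutive relations fix a unique order: v_j < v_e < v_b < v_a < v_c < v_f < v_r < v_s < v_k < v_t.
Counting 3 from the largest end gives v_s.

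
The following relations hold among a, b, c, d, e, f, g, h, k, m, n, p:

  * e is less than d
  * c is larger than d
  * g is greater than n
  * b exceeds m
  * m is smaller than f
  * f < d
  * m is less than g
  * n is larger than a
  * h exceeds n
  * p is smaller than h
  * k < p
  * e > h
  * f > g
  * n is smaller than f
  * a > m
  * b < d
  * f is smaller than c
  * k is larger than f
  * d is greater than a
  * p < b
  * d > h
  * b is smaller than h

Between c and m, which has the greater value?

c

m < a < n < g < f < k < p < b < h < e < d < c, by transitivity through a, n, g, f, k, p, b, h, e, d.
So m < c; c is the larger of the two.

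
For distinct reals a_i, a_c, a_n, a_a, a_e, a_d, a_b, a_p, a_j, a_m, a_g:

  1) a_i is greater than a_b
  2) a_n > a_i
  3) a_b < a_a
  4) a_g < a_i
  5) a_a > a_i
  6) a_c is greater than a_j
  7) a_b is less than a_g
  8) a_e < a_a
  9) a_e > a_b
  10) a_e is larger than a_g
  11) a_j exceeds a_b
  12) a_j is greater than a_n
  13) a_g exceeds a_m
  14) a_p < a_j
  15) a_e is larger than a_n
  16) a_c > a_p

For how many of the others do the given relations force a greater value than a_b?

7

From a_b the given relations immediately reach a_g, a_i, a_e, a_a, a_j.
From those, a_n, a_c — 7 in total.
Nothing else is reachable above a_b; 7 in all.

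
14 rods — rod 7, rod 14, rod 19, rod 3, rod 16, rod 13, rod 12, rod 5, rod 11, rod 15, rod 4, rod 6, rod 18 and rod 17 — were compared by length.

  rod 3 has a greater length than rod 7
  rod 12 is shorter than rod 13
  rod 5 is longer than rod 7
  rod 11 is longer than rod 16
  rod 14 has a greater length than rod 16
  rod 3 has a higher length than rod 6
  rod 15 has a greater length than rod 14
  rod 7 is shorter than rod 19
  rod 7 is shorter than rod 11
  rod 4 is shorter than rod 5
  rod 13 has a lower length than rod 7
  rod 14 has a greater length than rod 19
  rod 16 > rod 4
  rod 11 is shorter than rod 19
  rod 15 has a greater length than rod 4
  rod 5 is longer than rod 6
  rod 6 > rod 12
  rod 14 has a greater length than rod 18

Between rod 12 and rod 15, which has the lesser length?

rod 12

The relevant relations are rod 12 < rod 13; rod 13 < rod 7; rod 7 < rod 11; rod 11 < rod 19; rod 19 < rod 14; rod 14 < rod 15.
Chaining these gives rod 12 < rod 13 < rod 7 < rod 11 < rod 19 < rod 14 < rod 15.
So rod 12 < rod 15; rod 12 is the shorter of the two.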